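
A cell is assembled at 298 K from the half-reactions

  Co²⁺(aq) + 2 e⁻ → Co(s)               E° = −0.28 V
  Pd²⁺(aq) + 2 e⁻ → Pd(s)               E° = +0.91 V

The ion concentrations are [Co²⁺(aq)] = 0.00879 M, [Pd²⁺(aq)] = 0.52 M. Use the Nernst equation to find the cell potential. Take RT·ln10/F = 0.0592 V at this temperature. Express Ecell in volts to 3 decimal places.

Since E°(Pd²⁺/Pd) > E°(Co²⁺/Co), Pd²⁺/Pd serves as the cathode.
E°cell = E°cat − E°an = +0.91 − (−0.28) = +1.19 V; n = 2.
For the overall reaction Pd²⁺(aq) + Co(s) → Pd(s) + Co²⁺(aq), Q = [Co²⁺(aq)] / [Pd²⁺(aq)] = 0.0169, giving log Q = −1.772.
E = E° − (0.0592/n)·log Q = +1.19 − (0.0592/2)(−1.772) = +1.242 V.

+1.242 V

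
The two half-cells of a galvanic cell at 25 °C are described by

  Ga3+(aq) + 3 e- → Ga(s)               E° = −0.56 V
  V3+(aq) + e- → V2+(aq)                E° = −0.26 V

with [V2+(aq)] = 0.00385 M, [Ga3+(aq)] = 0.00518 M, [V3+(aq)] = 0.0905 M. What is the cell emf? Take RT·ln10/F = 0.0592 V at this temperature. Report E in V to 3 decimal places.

+0.426 V

V³⁺/V²⁺ is reduced (cathode, E° = −0.26 V) and Ga³⁺/Ga is oxidized (anode).
E°cell = −0.26 − (−0.56) = +0.30 V, with n = 3 electrons transferred.
The balanced reaction is 3 V3+(aq) + Ga(s) → 3 V2+(aq) + Ga3+(aq), so Q = ([V2+(aq)]^3·[Ga3+(aq)]) / [V3+(aq)]^3 = 3.99×10^−7 and log Q = −6.399.
Applying E = E° − (RT ln10/nF)·log Q gives +0.30 − (0.0592/3)(−6.399) = +0.426 V.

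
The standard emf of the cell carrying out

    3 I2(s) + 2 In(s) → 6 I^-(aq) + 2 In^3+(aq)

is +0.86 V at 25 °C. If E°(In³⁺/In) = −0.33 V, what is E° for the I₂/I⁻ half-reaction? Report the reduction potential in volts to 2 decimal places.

In the reaction as written the I₂/I⁻ couple is reduced (cathode) and In³⁺/In is oxidized (anode), so E°cell = E°(I₂/I⁻) − E°(In³⁺/In).
E°(I₂/I⁻) = E°cell + E°(anode) = +0.86 + (−0.33) = +0.53 V.

+0.53 V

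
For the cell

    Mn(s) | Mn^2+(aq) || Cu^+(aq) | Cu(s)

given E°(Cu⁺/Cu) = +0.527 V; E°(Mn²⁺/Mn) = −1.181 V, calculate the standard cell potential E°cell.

By convention the left-hand electrode in cell notation is the anode (oxidation) and the right-hand electrode is the cathode (reduction).
E°cell = E°(right) − E°(left) = +0.527 − (−1.181) = +1.708 V.

+1.708 V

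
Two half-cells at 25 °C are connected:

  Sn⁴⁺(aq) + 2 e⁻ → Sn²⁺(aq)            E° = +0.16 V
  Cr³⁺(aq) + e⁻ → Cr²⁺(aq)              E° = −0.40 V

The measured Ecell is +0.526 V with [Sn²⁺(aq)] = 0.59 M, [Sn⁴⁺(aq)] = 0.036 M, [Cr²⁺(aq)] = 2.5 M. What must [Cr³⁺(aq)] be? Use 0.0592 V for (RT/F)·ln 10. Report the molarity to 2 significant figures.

With Sn⁴⁺/Sn²⁺ at the cathode and Cr³⁺/Cr²⁺ at the anode, E°cell = +0.16 − (−0.40) = +0.56 V (n = 2).
Since E = E° − (0.0592/n)·log Q, log Q = n(E° − E)/0.0592 = 1.149.
The balanced reaction is Sn⁴⁺(aq) + 2 Cr²⁺(aq) → Sn²⁺(aq) + 2 Cr³⁺(aq), so Q = ([Sn²⁺(aq)]·[Cr³⁺(aq)]^2) / ([Sn⁴⁺(aq)]·[Cr²⁺(aq)]^2).
Solving for the unknown gives log [Cr³⁺(aq)] = 0.365, so [Cr³⁺(aq)] ≈ 2.3 M.

2.3 M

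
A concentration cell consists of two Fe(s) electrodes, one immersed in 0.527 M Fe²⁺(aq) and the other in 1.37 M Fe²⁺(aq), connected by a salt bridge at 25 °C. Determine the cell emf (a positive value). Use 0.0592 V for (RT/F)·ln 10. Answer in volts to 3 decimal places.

For a concentration cell E°cell = 0, since both electrodes use the same couple.
The compartment with the higher Fe²⁺(aq) concentration (1.37 M) acts as the cathode; ions are reduced there and produced at the dilute (0.527 M) anode.
With n = 2, Ecell = −(0.0592/2)·log([dilute]/[conc]) = −(0.0592/2)·log(0.527/1.37) = +0.012 V.

0.012 V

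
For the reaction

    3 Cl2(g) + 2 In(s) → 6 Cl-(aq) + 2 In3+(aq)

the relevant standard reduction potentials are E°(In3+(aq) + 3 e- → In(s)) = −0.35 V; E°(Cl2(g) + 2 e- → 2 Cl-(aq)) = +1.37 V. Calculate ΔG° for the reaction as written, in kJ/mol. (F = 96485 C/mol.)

In the reaction as written Cl2(g) is reduced, so the Cl₂/Cl⁻ couple is the cathode and In³⁺/In is the anode.
E°cell = +1.37 − (−0.35) = +1.72 V; balancing electrons gives n = 6.
ΔG° = −nFE°cell = −(6)(96485)(+1.72) J/mol = −996 kJ/mol.

−996 kJ/mol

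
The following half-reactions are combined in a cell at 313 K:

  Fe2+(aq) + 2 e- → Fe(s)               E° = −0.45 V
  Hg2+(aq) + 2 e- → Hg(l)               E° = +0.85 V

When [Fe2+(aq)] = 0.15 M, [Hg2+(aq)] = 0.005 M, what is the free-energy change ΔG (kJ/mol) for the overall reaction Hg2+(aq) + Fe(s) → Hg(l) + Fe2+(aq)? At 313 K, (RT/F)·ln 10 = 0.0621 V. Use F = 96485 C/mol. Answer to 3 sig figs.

−242 kJ/mol

E°cell = +0.85 − (−0.45) = +1.30 V; the balanced reaction transfers n = 2 electrons.
The reaction quotient is [Fe2+(aq)] / [Hg2+(aq)] = 30; by Nernst, E = +1.30 − (0.0621/2)(1.477) = +1.2541 V.
Then ΔG = −nFE = −2 × 96485 × +1.2541 J/mol = −242 kJ/mol.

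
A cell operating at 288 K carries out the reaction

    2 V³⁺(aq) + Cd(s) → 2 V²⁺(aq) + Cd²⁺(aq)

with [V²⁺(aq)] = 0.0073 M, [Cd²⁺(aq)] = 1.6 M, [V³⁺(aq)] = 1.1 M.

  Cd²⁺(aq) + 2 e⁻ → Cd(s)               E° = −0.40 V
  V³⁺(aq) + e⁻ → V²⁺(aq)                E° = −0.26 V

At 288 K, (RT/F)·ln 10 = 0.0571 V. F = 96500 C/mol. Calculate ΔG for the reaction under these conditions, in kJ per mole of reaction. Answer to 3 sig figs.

−49.9 kJ/mol

With V³⁺/V²⁺ reduced at the cathode, E°cell = −0.26 − (−0.40) = +0.14 V and n = 2.
The reaction quotient is ([V²⁺(aq)]^2·[Cd²⁺(aq)]) / [V³⁺(aq)]^2 = 7.05×10^−5; by Nernst, E = +0.14 − (0.0571/2)(−4.152) = +0.2585 V.
Finally ΔG = −nFE = −(2)(96500 C/mol)(+0.2585 V) = −49.9 kJ/mol.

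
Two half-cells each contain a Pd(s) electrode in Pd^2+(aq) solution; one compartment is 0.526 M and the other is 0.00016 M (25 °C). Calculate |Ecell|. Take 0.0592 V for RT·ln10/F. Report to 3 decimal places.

For a concentration cell E°cell = 0, since both electrodes use the same couple.
The compartment with the higher Pd^2+(aq) concentration (0.526 M) acts as the cathode; ions are reduced there and produced at the dilute (0.00016 M) anode.
With n = 2, Ecell = −(0.0592/2)·log([dilute]/[conc]) = −(0.0592/2)·log(0.00016/0.526) = +0.104 V.

0.104 V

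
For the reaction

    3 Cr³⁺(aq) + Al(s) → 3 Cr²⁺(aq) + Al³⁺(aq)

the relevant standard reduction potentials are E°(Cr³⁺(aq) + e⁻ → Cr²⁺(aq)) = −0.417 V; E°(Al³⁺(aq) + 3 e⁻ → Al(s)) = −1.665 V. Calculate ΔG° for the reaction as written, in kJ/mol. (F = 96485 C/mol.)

In the reaction as written Cr³⁺(aq) is reduced, so the Cr³⁺/Cr²⁺ couple is the cathode and Al³⁺/Al is the anode.
E°cell = −0.417 − (−1.665) = +1.248 V; balancing electrons gives n = 3.
ΔG° = −nFE°cell = −(3)(96485)(+1.248) J/mol = −361 kJ/mol.

−361 kJ/mol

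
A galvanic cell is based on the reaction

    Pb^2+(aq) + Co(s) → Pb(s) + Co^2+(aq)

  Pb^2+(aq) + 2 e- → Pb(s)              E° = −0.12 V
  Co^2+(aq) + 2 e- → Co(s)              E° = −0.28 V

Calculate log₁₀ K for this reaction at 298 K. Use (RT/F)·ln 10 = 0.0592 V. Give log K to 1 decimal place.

The Pb²⁺/Pb couple is reduced (cathode); E°cell = −0.12 − (−0.28) = +0.16 V with n = 2.
At equilibrium E = 0, so log K = nE°cell / 0.0592 = (2)(+0.16) / 0.0592 = 5.4.

log K = 5.4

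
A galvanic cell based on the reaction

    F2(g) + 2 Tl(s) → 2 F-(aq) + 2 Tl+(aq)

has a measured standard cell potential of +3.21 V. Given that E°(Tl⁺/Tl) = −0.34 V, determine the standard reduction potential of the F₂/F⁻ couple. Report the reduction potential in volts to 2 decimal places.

+2.87 V

In the reaction as written the F₂/F⁻ couple is reduced (cathode) and Tl⁺/Tl is oxidized (anode), so E°cell = E°(F₂/F⁻) − E°(Tl⁺/Tl).
E°(F₂/F⁻) = E°cell + E°(anode) = +3.21 + (−0.34) = +2.87 V.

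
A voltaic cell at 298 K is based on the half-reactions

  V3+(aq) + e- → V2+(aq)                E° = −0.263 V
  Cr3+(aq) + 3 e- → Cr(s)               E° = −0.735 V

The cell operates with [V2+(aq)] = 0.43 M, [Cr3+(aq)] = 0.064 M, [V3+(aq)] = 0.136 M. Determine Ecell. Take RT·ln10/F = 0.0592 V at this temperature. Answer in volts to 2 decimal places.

V³⁺/V²⁺ is reduced (cathode, E° = −0.263 V) and Cr³⁺/Cr is oxidized (anode).
E°cell = E°cat − E°an = −0.263 − (−0.735) = +0.472 V; n = 3.
For the overall reaction 3 V3+(aq) + Cr(s) → 3 V2+(aq) + Cr3+(aq), Q = ([V2+(aq)]^3·[Cr3+(aq)]) / [V3+(aq)]^3 = 2.02, giving log Q = 0.306.
By the Nernst equation, E = +0.472 − (0.0592/3)·(0.306) = +0.47 V.

+0.47 V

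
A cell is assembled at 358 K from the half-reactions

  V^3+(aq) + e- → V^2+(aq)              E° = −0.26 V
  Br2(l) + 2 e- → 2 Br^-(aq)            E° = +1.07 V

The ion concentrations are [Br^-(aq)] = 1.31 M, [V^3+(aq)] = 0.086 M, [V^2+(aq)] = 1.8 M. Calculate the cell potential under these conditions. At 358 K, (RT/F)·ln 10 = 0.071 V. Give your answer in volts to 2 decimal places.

Br₂/Br⁻ is reduced (cathode, E° = +1.07 V) and V³⁺/V²⁺ is oxidized (anode).
E°cell = +1.07 − (−0.26) = +1.33 V, with n = 2 electrons transferred.
The balanced reaction is Br2(l) + 2 V^2+(aq) → 2 Br^-(aq) + 2 V^3+(aq), so Q = ([Br^-(aq)]^2·[V^3+(aq)]^2) / [V^2+(aq)]^2 = 0.00392 and log Q = −2.407.
Applying E = E° − (RT ln10/nF)·log Q gives +1.33 − (0.071/2)(−2.407) = +1.42 V.

+1.42 V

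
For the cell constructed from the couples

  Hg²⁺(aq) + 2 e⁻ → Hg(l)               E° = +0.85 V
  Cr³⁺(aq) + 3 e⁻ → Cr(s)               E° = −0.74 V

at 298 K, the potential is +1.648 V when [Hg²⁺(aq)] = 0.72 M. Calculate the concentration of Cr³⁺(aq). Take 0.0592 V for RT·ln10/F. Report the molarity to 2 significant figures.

The Hg²⁺/Hg couple has the larger reduction potential, so it is the cathode: E°cell = +0.85 − (−0.74) = +1.59 V and n = 6.
Since E = E° − (0.0592/n)·log Q, log Q = n(E° − E)/0.0592 = −5.878.
Balancing electrons gives 3 Hg²⁺(aq) + 2 Cr(s) → 3 Hg(l) + 2 Cr³⁺(aq); thus Q = [Cr³⁺(aq)]^2 / [Hg²⁺(aq)]^3.
Substituting the known concentrations and solving, log [Cr³⁺(aq)] = −3.153 and [Cr³⁺(aq)] = 0.00070 M.

0.00070 M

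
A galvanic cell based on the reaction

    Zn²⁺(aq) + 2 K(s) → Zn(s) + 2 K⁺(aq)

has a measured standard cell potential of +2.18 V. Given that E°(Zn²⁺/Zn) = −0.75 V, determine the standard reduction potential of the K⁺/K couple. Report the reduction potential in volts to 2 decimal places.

−2.93 V

In the reaction as written the Zn²⁺/Zn couple is reduced (cathode) and K⁺/K is oxidized (anode), so E°cell = E°(Zn²⁺/Zn) − E°(K⁺/K).
E°(K⁺/K) = E°(cathode) − E°cell = −0.75 − (+2.18) = −2.93 V.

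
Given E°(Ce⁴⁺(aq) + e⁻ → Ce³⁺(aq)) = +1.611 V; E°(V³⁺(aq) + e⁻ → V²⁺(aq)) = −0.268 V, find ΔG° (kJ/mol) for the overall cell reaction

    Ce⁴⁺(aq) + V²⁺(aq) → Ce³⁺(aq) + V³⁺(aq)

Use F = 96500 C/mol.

In the reaction as written Ce⁴⁺(aq) is reduced, so the Ce⁴⁺/Ce³⁺ couple is the cathode and V³⁺/V²⁺ is the anode.
E°cell = +1.611 − (−0.268) = +1.879 V; balancing electrons gives n = 1.
ΔG° = −nFE°cell = −(1)(96500)(+1.879) J/mol = −181 kJ/mol.

−181 kJ/mol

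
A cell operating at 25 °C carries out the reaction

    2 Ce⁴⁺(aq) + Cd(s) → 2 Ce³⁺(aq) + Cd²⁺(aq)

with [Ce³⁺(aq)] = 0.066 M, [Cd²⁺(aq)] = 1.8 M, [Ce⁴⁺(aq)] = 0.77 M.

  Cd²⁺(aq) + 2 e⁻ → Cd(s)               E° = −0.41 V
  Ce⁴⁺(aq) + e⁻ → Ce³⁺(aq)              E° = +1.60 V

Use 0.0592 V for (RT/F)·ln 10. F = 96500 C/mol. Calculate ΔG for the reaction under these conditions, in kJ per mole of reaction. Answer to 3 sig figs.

The standard cell potential is +1.60 − (−0.41) = +2.01 V, with n = 2 electrons in the balanced equation.
The reaction quotient is ([Ce³⁺(aq)]^2·[Cd²⁺(aq)]) / [Ce⁴⁺(aq)]^2 = 0.0132; by Nernst, E = +2.01 − (0.0592/2)(−1.879) = +2.0656 V.
Then ΔG = −nFE = −2 × 96500 × +2.0656 J/mol = −399 kJ/mol.

−399 kJ/mol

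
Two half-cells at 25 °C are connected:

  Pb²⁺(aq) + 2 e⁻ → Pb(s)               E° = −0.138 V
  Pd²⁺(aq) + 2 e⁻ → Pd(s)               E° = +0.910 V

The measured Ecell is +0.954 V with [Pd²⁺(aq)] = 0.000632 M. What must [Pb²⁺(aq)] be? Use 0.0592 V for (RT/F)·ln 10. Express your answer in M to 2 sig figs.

The Pd²⁺/Pd couple has the larger reduction potential, so it is the cathode: E°cell = +0.910 − (−0.138) = +1.048 V and n = 2.
Rearranging E = E° − (0.0592/n)·log Q gives log Q = 2(+1.048 − (+0.954))/0.0592 = 3.176.
Balancing electrons gives Pd²⁺(aq) + Pb(s) → Pd(s) + Pb²⁺(aq); thus Q = [Pb²⁺(aq)] / [Pd²⁺(aq)].
Solving for the unknown gives log [Pb²⁺(aq)] = −0.023, so [Pb²⁺(aq)] ≈ 0.95 M.

0.95 M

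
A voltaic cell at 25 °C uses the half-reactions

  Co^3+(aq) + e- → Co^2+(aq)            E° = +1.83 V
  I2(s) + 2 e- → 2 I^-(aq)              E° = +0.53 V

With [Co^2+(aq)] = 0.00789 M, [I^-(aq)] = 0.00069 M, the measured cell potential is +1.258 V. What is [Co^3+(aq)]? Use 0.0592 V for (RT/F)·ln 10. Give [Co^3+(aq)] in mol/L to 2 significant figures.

With Co³⁺/Co²⁺ at the cathode and I₂/I⁻ at the anode, E°cell = +1.83 − (+0.53) = +1.30 V (n = 2).
From the Nernst equation, log Q = n(E° − E)/0.0592 = 2·(+1.30 − (+1.258))/0.0592 = 1.419.
For 2 Co^3+(aq) + 2 I^-(aq) → 2 Co^2+(aq) + I2(s), the reaction quotient is Q = [Co^2+(aq)]^2 / ([Co^3+(aq)]^2·[I^-(aq)]^2).
Solving for the unknown gives log [Co^3+(aq)] = 0.349, so [Co^3+(aq)] ≈ 2.2 M.

2.2 M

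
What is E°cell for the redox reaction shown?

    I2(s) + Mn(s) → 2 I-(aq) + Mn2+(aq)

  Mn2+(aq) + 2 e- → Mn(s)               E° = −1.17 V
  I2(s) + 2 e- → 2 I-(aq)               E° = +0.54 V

+1.71 V

I2(s) gains electrons, so the I₂/I⁻ couple is the cathode; the Mn²⁺/Mn couple is the anode.
E°cell = E°(cathode) − E°(anode) = +0.54 − (−1.17) = +1.71 V.
The positive value indicates the reaction is spontaneous as written.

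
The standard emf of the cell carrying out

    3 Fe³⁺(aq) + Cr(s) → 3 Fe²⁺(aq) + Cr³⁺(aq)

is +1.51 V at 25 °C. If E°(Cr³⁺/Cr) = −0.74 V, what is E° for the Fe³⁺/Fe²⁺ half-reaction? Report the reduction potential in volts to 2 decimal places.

In the reaction as written the Fe³⁺/Fe²⁺ couple is reduced (cathode) and Cr³⁺/Cr is oxidized (anode), so E°cell = E°(Fe³⁺/Fe²⁺) − E°(Cr³⁺/Cr).
E°(Fe³⁺/Fe²⁺) = E°cell + E°(anode) = +1.51 + (−0.74) = +0.77 V.

+0.77 V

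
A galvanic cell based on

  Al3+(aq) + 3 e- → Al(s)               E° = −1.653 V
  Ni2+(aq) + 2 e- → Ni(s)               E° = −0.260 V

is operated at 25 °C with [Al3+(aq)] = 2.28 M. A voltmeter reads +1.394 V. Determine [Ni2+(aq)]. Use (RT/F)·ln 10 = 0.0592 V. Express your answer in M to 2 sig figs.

1.9 M

The Ni²⁺/Ni couple has the larger reduction potential, so it is the cathode: E°cell = −0.260 − (−1.653) = +1.393 V and n = 6.
From the Nernst equation, log Q = n(E° − E)/0.0592 = 6·(+1.393 − (+1.394))/0.0592 = −0.101.
Balancing electrons gives 3 Ni2+(aq) + 2 Al(s) → 3 Ni(s) + 2 Al3+(aq); thus Q = [Al3+(aq)]^2 / [Ni2+(aq)]^3.
Isolating [Ni2+(aq)] in Q = 10^{−0.101} yields log [Ni2+(aq)] = 0.272, i.e. 1.9 M.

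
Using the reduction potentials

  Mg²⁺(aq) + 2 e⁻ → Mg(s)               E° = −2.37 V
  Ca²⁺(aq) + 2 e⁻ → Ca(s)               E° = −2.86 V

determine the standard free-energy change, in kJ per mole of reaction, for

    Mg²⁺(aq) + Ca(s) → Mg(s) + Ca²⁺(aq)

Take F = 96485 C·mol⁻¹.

−94.6 kJ/mol

In the reaction as written Mg²⁺(aq) is reduced, so the Mg²⁺/Mg couple is the cathode and Ca²⁺/Ca is the anode.
E°cell = −2.37 − (−2.86) = +0.49 V; balancing electrons gives n = 2.
ΔG° = −nFE°cell = −(2)(96485)(+0.49) J/mol = −94.6 kJ/mol.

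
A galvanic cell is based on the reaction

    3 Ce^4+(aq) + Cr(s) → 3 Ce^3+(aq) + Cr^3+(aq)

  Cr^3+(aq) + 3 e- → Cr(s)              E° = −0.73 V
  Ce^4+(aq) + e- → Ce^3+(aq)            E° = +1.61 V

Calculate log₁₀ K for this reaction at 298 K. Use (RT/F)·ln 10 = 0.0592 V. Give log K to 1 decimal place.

log K = 118.6

The Ce⁴⁺/Ce³⁺ couple is reduced (cathode); E°cell = +1.61 − (−0.73) = +2.34 V with n = 3.
At equilibrium E = 0, so log K = nE°cell / 0.0592 = (3)(+2.34) / 0.0592 = 118.6.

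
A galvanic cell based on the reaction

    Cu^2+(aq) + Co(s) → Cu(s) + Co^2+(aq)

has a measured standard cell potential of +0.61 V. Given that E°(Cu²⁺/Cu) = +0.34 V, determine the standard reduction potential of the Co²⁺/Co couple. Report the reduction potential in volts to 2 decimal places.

In the reaction as written the Cu²⁺/Cu couple is reduced (cathode) and Co²⁺/Co is oxidized (anode), so E°cell = E°(Cu²⁺/Cu) − E°(Co²⁺/Co).
E°(Co²⁺/Co) = E°(cathode) − E°cell = +0.34 − (+0.61) = −0.27 V.

−0.27 V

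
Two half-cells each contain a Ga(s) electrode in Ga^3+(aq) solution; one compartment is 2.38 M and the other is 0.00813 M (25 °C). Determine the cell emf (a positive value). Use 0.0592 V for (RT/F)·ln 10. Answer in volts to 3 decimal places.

For a concentration cell E°cell = 0, since both electrodes use the same couple.
The compartment with the higher Ga^3+(aq) concentration (2.38 M) acts as the cathode; ions are reduced there and produced at the dilute (0.00813 M) anode.
With n = 3, Ecell = −(0.0592/3)·log([dilute]/[conc]) = −(0.0592/3)·log(0.00813/2.38) = +0.049 V.

0.049 V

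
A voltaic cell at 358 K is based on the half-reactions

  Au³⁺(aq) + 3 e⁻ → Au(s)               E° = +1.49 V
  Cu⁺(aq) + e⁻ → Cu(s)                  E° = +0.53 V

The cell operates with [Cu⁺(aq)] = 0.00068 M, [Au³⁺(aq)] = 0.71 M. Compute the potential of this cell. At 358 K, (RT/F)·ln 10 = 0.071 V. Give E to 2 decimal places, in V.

Au³⁺/Au is reduced (cathode, E° = +1.49 V) and Cu⁺/Cu is oxidized (anode).
E°cell = +1.49 − (+0.53) = +0.96 V, with n = 3 electrons transferred.
The balanced reaction is Au³⁺(aq) + 3 Cu(s) → Au(s) + 3 Cu⁺(aq), so Q = [Cu⁺(aq)]^3 / [Au³⁺(aq)] = 4.43×10^−10 and log Q = −9.354.
By the Nernst equation, E = +0.96 − (0.071/3)·(−9.354) = +1.18 V.

+1.18 V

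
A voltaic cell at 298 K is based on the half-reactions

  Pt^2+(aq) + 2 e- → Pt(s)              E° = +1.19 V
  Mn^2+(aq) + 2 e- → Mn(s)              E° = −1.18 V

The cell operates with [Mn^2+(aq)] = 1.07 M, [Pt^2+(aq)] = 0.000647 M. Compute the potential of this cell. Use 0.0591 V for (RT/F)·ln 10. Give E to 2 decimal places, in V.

+2.27 V

The Pt²⁺/Pt couple has the more positive E°, so it is the cathode; Mn²⁺/Mn is the anode.
E°cell = E°cat − E°an = +1.19 − (−1.18) = +2.37 V; n = 2.
For the overall reaction Pt^2+(aq) + Mn(s) → Pt(s) + Mn^2+(aq), Q = [Mn^2+(aq)] / [Pt^2+(aq)] = 1.65×10^3, giving log Q = 3.218.
E = E° − (0.0591/n)·log Q = +2.37 − (0.0591/2)(3.218) = +2.27 V.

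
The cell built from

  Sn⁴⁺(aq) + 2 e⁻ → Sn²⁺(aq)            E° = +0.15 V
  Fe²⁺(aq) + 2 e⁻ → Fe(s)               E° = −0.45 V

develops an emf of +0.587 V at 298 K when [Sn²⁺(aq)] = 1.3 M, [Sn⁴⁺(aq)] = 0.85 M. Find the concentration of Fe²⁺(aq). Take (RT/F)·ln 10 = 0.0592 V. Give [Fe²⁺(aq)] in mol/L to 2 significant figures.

1.8 M

With Sn⁴⁺/Sn²⁺ at the cathode and Fe²⁺/Fe at the anode, E°cell = +0.15 − (−0.45) = +0.60 V (n = 2).
Since E = E° − (0.0592/n)·log Q, log Q = n(E° − E)/0.0592 = 0.439.
For Sn⁴⁺(aq) + Fe(s) → Sn²⁺(aq) + Fe²⁺(aq), the reaction quotient is Q = ([Sn²⁺(aq)]·[Fe²⁺(aq)]) / [Sn⁴⁺(aq)].
Solving for the unknown gives log [Fe²⁺(aq)] = 0.254, so [Fe²⁺(aq)] ≈ 1.8 M.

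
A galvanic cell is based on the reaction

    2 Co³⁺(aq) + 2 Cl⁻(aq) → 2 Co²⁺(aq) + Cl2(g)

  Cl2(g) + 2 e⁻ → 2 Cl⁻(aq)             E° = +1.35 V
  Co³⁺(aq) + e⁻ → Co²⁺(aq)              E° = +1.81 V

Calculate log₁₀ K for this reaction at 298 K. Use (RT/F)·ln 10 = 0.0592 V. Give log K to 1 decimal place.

The Co³⁺/Co²⁺ couple is reduced (cathode); E°cell = +1.81 − (+1.35) = +0.46 V with n = 2.
At equilibrium E = 0, so log K = nE°cell / 0.0592 = (2)(+0.46) / 0.0592 = 15.5.

log K = 15.5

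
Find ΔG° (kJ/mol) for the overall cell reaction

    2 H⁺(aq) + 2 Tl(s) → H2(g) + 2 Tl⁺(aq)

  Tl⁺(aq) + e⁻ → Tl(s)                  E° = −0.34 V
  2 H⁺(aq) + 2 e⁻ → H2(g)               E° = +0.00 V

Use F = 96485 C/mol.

In the reaction as written H⁺(aq) is reduced, so the 2H⁺/H₂ couple is the cathode and Tl⁺/Tl is the anode.
E°cell = +0.00 − (−0.34) = +0.34 V; balancing electrons gives n = 2.
ΔG° = −nFE°cell = −(2)(96485)(+0.34) J/mol = −65.6 kJ/mol.

−65.6 kJ/mol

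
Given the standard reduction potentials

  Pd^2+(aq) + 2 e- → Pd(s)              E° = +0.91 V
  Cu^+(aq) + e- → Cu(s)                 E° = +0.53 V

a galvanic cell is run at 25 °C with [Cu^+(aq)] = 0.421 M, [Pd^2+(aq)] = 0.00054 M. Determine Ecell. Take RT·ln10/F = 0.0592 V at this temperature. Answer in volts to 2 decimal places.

+0.31 V

Pd²⁺/Pd is reduced (cathode, E° = +0.91 V) and Cu⁺/Cu is oxidized (anode).
E°cell = +0.91 − (+0.53) = +0.38 V, with n = 2 electrons transferred.
The balanced reaction is Pd^2+(aq) + 2 Cu(s) → Pd(s) + 2 Cu^+(aq), so Q = [Cu^+(aq)]^2 / [Pd^2+(aq)] = 328 and log Q = 2.516.
E = E° − (0.0592/n)·log Q = +0.38 − (0.0592/2)(2.516) = +0.31 V.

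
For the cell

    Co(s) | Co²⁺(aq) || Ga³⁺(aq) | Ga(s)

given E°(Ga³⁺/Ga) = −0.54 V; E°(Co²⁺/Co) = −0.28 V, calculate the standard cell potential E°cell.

By convention the left-hand electrode in cell notation is the anode (oxidation) and the right-hand electrode is the cathode (reduction).
E°cell = E°(right) − E°(left) = −0.54 − (−0.28) = −0.26 V.
The negative sign shows that, as written, the cell would require an external voltage to drive the reaction.

−0.26 V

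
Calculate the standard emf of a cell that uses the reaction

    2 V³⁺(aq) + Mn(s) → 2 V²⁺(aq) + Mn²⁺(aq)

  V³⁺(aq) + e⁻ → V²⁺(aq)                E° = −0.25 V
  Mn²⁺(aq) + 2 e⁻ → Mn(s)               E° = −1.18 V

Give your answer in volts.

In the reaction as written, V³⁺(aq) is reduced (cathode) and Mn²⁺(aq) is produced by oxidation at the anode.
E°cell = E°(cathode) − E°(anode) = −0.25 − (−1.18) = +0.93 V.

+0.93 V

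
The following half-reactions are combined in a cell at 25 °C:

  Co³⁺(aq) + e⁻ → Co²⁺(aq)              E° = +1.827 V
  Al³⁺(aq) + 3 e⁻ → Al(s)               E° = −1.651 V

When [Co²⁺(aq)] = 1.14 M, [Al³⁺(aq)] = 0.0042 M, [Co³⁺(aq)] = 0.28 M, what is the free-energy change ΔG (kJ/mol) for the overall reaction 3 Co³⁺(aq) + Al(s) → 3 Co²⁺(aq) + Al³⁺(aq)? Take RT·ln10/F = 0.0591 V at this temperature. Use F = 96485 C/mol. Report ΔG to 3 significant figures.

−1010 kJ/mol

E°cell = +1.827 − (−1.651) = +3.478 V; the balanced reaction transfers n = 3 electrons.
Q = ([Co²⁺(aq)]^3·[Al³⁺(aq)]) / [Co³⁺(aq)]^3 = 0.283, so log Q = −0.548 and E = +3.478 − (0.0591/3)(−0.548) = +3.4888 V.
Finally ΔG = −nFE = −(3)(96485 C/mol)(+3.4888 V) = −1010 kJ/mol.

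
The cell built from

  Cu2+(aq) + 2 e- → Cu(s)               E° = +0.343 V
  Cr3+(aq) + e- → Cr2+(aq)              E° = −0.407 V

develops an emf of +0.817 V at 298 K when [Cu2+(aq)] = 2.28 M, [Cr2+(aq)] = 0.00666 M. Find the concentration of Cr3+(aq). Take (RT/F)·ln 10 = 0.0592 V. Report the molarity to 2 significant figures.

0.00074 M

The Cu²⁺/Cu couple has the larger reduction potential, so it is the cathode: E°cell = +0.343 − (−0.407) = +0.750 V and n = 2.
Since E = E° − (0.0592/n)·log Q, log Q = n(E° − E)/0.0592 = −2.264.
For Cu2+(aq) + 2 Cr2+(aq) → Cu(s) + 2 Cr3+(aq), the reaction quotient is Q = [Cr3+(aq)]^2 / ([Cu2+(aq)]·[Cr2+(aq)]^2).
Isolating [Cr3+(aq)] in Q = 10^{−2.264} yields log [Cr3+(aq)] = −3.130, i.e. 0.00074 M.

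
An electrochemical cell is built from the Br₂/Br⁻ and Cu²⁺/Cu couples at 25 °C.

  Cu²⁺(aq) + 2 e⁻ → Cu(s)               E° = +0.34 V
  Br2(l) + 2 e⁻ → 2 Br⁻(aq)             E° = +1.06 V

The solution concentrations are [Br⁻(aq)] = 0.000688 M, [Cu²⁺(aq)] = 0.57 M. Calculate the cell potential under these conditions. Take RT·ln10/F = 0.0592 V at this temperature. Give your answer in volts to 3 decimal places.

+0.914 V

Since E°(Br₂/Br⁻) > E°(Cu²⁺/Cu), Br₂/Br⁻ serves as the cathode.
E°cell = E°cat − E°an = +1.06 − (+0.34) = +0.72 V; n = 2.
The balanced reaction is Br2(l) + Cu(s) → 2 Br⁻(aq) + Cu²⁺(aq), so Q = [Br⁻(aq)]^2·[Cu²⁺(aq)] = 2.7×10^−7 and log Q = −6.569.
By the Nernst equation, E = +0.72 − (0.0592/2)·(−6.569) = +0.914 V.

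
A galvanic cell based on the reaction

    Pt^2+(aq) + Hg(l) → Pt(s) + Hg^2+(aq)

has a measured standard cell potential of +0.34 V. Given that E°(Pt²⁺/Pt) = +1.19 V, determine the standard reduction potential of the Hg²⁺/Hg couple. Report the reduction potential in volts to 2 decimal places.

+0.85 V

In the reaction as written the Pt²⁺/Pt couple is reduced (cathode) and Hg²⁺/Hg is oxidized (anode), so E°cell = E°(Pt²⁺/Pt) − E°(Hg²⁺/Hg).
E°(Hg²⁺/Hg) = E°(cathode) − E°cell = +1.19 − (+0.34) = +0.85 V.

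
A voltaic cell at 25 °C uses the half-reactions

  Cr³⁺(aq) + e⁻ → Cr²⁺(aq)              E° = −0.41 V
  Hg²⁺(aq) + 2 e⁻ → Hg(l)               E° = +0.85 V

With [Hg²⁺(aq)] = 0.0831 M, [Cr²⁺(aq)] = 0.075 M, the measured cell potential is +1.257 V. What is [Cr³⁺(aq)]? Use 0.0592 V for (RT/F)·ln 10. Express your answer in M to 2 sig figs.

With Hg²⁺/Hg at the cathode and Cr³⁺/Cr²⁺ at the anode, E°cell = +0.85 − (−0.41) = +1.26 V (n = 2).
Rearranging E = E° − (0.0592/n)·log Q gives log Q = 2(+1.26 − (+1.257))/0.0592 = 0.101.
The balanced reaction is Hg²⁺(aq) + 2 Cr²⁺(aq) → Hg(l) + 2 Cr³⁺(aq), so Q = [Cr³⁺(aq)]^2 / ([Hg²⁺(aq)]·[Cr²⁺(aq)]^2).
Substituting the known concentrations and solving, log [Cr³⁺(aq)] = −1.615 and [Cr³⁺(aq)] = 0.024 M.

0.024 M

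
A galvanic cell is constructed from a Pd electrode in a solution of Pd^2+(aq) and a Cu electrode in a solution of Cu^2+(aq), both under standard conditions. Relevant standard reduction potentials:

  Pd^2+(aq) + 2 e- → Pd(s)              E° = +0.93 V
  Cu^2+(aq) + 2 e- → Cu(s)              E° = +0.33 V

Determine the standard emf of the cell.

The Pd²⁺/Pd couple has the higher E°, so Pd ion is reduced (cathode) and Cu is oxidized (anode).
E°cell = E°(cathode) − E°(anode) = +0.93 − (+0.33) = +0.60 V.

+0.60 V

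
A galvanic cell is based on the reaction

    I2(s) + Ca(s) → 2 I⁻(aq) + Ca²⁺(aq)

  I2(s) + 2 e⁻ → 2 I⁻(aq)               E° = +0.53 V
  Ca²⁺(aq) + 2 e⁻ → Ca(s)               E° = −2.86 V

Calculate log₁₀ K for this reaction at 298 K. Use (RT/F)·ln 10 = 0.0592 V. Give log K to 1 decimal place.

The I₂/I⁻ couple is reduced (cathode); E°cell = +0.53 − (−2.86) = +3.39 V with n = 2.
At equilibrium E = 0, so log K = nE°cell / 0.0592 = (2)(+3.39) / 0.0592 = 114.5.

log K = 114.5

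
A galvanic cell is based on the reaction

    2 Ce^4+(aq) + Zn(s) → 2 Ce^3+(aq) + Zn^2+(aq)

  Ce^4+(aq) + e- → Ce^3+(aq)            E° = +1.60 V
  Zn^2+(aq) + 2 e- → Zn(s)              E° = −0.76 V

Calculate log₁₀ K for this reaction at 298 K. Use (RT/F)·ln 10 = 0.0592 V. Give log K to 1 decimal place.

log K = 79.7

The Ce⁴⁺/Ce³⁺ couple is reduced (cathode); E°cell = +1.60 − (−0.76) = +2.36 V with n = 2.
At equilibrium E = 0, so log K = nE°cell / 0.0592 = (2)(+2.36) / 0.0592 = 79.7.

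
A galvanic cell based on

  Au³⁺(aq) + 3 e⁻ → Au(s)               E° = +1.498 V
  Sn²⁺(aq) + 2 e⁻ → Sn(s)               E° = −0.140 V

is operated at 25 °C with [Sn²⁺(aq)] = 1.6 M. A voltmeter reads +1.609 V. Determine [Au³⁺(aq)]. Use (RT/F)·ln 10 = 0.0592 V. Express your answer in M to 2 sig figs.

The Au³⁺/Au couple has the larger reduction potential, so it is the cathode: E°cell = +1.498 − (−0.140) = +1.638 V and n = 6.
From the Nernst equation, log Q = n(E° − E)/0.0592 = 6·(+1.638 − (+1.609))/0.0592 = 2.939.
For 2 Au³⁺(aq) + 3 Sn(s) → 2 Au(s) + 3 Sn²⁺(aq), the reaction quotient is Q = [Sn²⁺(aq)]^3 / [Au³⁺(aq)]^2.
Substituting the known concentrations and solving, log [Au³⁺(aq)] = −1.163 and [Au³⁺(aq)] = 0.069 M.

0.069 M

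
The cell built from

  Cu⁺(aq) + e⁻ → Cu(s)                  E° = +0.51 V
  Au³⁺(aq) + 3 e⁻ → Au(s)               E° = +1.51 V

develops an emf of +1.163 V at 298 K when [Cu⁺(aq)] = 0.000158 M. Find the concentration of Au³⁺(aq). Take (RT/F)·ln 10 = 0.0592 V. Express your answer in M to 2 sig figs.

0.00072 M

With Au³⁺/Au at the cathode and Cu⁺/Cu at the anode, E°cell = +1.51 − (+0.51) = +1.00 V (n = 3).
Since E = E° − (0.0592/n)·log Q, log Q = n(E° − E)/0.0592 = −8.260.
For Au³⁺(aq) + 3 Cu(s) → Au(s) + 3 Cu⁺(aq), the reaction quotient is Q = [Cu⁺(aq)]^3 / [Au³⁺(aq)].
Isolating [Au³⁺(aq)] in Q = 10^{−8.260} yields log [Au³⁺(aq)] = −3.144, i.e. 0.00072 M.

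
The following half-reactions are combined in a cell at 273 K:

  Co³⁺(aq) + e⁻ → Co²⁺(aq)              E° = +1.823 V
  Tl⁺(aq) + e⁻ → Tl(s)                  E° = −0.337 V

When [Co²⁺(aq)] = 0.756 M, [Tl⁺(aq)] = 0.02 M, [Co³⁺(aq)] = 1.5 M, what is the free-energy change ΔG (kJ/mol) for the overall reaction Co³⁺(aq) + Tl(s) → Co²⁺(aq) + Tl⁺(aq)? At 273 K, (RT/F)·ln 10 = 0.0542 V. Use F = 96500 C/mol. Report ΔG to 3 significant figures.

With Co³⁺/Co²⁺ reduced at the cathode, E°cell = +1.823 − (−0.337) = +2.160 V and n = 1.
Here Q = ([Co²⁺(aq)]·[Tl⁺(aq)]) / [Co³⁺(aq)] = 0.0101 (log Q = −1.997), giving E = +2.160 − (0.0542/1)·(−1.997) = +2.2682 V.
Finally ΔG = −nFE = −(1)(96500 C/mol)(+2.2682 V) = −219 kJ/mol.

−219 kJ/mol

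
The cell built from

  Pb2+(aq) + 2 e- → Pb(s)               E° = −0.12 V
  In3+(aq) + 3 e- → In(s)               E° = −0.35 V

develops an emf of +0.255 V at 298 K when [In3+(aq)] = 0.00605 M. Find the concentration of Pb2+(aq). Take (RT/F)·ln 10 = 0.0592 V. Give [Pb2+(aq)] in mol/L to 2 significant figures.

0.23 M

Pb²⁺/Pb is the cathode (higher E°); E°cell = −0.12 − (−0.35) = +0.23 V with n = 6.
Since E = E° − (0.0592/n)·log Q, log Q = n(E° − E)/0.0592 = −2.534.
The balanced reaction is 3 Pb2+(aq) + 2 In(s) → 3 Pb(s) + 2 In3+(aq), so Q = [In3+(aq)]^2 / [Pb2+(aq)]^3.
Isolating [Pb2+(aq)] in Q = 10^{−2.534} yields log [Pb2+(aq)] = −0.634, i.e. 0.23 M.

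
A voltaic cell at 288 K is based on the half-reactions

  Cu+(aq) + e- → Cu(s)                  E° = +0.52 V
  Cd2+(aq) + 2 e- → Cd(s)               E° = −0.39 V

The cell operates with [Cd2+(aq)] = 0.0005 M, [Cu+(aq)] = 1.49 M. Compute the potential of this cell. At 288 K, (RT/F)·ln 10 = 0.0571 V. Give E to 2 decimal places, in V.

+1.01 V

Since E°(Cu⁺/Cu) > E°(Cd²⁺/Cd), Cu⁺/Cu serves as the cathode.
E°cell = E°cat − E°an = +0.52 − (−0.39) = +0.91 V; n = 2.
For the overall reaction 2 Cu+(aq) + Cd(s) → 2 Cu(s) + Cd2+(aq), Q = [Cd2+(aq)] / [Cu+(aq)]^2 = 0.000225, giving log Q = −3.647.
By the Nernst equation, E = +0.91 − (0.0571/2)·(−3.647) = +1.01 V.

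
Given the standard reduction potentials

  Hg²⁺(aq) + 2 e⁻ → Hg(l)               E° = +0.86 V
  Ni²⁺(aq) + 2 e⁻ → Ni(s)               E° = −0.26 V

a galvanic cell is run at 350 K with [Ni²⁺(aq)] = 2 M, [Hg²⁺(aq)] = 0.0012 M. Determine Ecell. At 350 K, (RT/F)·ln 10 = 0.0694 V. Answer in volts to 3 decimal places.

+1.008 V

Hg²⁺/Hg is reduced (cathode, E° = +0.86 V) and Ni²⁺/Ni is oxidized (anode).
E°cell = +0.86 − (−0.26) = +1.12 V, with n = 2 electrons transferred.
For the overall reaction Hg²⁺(aq) + Ni(s) → Hg(l) + Ni²⁺(aq), Q = [Ni²⁺(aq)] / [Hg²⁺(aq)] = 1.67×10^3, giving log Q = 3.222.
E = E° − (0.0694/n)·log Q = +1.12 − (0.0694/2)(3.222) = +1.008 V.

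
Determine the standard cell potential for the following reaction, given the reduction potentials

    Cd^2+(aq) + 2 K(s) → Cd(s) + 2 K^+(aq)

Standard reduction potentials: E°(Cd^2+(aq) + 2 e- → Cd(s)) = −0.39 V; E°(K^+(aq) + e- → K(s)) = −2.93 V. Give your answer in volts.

+2.54 V

Cd^2+(aq) gains electrons, so the Cd²⁺/Cd couple is the cathode; the K⁺/K couple is the anode.
E°cell = E°(cathode) − E°(anode) = −0.39 − (−2.93) = +2.54 V.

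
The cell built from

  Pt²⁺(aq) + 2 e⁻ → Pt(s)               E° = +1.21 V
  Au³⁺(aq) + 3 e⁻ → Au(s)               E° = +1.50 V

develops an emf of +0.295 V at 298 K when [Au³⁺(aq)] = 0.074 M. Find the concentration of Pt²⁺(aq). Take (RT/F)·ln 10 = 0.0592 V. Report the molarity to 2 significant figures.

Au³⁺/Au is the cathode (higher E°); E°cell = +1.50 − (+1.21) = +0.29 V with n = 6.
From the Nernst equation, log Q = n(E° − E)/0.0592 = 6·(+0.29 − (+0.295))/0.0592 = −0.507.
The balanced reaction is 2 Au³⁺(aq) + 3 Pt(s) → 2 Au(s) + 3 Pt²⁺(aq), so Q = [Pt²⁺(aq)]^3 / [Au³⁺(aq)]^2.
Substituting the known concentrations and solving, log [Pt²⁺(aq)] = −0.923 and [Pt²⁺(aq)] = 0.12 M.

0.12 M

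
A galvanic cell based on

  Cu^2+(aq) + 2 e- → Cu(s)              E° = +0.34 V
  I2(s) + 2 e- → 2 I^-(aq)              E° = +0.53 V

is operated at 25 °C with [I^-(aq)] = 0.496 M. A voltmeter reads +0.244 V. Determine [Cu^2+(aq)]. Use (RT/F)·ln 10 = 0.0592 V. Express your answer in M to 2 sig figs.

The I₂/I⁻ couple has the larger reduction potential, so it is the cathode: E°cell = +0.53 − (+0.34) = +0.19 V and n = 2.
Since E = E° − (0.0592/n)·log Q, log Q = n(E° − E)/0.0592 = −1.824.
The balanced reaction is I2(s) + Cu(s) → 2 I^-(aq) + Cu^2+(aq), so Q = [I^-(aq)]^2·[Cu^2+(aq)].
Isolating [Cu^2+(aq)] in Q = 10^{−1.824} yields log [Cu^2+(aq)] = −1.215, i.e. 0.061 M.

0.061 M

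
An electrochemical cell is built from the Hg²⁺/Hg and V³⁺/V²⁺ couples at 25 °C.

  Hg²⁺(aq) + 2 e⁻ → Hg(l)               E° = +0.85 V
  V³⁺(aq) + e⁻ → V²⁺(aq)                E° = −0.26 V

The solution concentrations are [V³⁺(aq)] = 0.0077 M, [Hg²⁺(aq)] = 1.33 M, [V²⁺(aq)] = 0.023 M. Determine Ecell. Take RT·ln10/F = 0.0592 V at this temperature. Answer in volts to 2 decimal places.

+1.14 V

Hg²⁺/Hg is reduced (cathode, E° = +0.85 V) and V³⁺/V²⁺ is oxidized (anode).
E°cell = E°cat − E°an = +0.85 − (−0.26) = +1.11 V; n = 2.
The balanced reaction is Hg²⁺(aq) + 2 V²⁺(aq) → Hg(l) + 2 V³⁺(aq), so Q = [V³⁺(aq)]^2 / ([Hg²⁺(aq)]·[V²⁺(aq)]^2) = 0.0843 and log Q = −1.074.
Applying E = E° − (RT ln10/nF)·log Q gives +1.11 − (0.0592/2)(−1.074) = +1.14 V.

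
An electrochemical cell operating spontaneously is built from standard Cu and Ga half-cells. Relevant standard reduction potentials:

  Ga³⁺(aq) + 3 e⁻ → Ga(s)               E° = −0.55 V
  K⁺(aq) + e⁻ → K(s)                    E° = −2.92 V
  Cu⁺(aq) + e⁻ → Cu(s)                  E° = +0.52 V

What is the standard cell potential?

Of the two couples in this cell, the one with the more positive reduction potential is reduced at the cathode: here that is Cu⁺/Cu (+0.52 V); Ga³⁺/Ga (−0.55 V) is the anode.
E°cell = E°(cathode) − E°(anode) = +0.52 − (−0.55) = +1.07 V.

+1.07 V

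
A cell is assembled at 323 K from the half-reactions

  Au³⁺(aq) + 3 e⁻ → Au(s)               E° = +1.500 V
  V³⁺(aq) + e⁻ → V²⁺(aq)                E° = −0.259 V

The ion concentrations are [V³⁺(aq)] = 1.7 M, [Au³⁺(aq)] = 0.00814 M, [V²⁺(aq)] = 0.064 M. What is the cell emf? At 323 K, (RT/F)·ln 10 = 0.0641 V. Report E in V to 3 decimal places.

Au³⁺/Au is reduced (cathode, E° = +1.500 V) and V³⁺/V²⁺ is oxidized (anode).
E°cell = +1.500 − (−0.259) = +1.759 V, with n = 3 electrons transferred.
For the overall reaction Au³⁺(aq) + 3 V²⁺(aq) → Au(s) + 3 V³⁺(aq), Q = [V³⁺(aq)]^3 / ([Au³⁺(aq)]·[V²⁺(aq)]^3) = 2.3×10^6, giving log Q = 6.362.
E = E° − (0.0641/n)·log Q = +1.759 − (0.0641/3)(6.362) = +1.623 V.

+1.623 V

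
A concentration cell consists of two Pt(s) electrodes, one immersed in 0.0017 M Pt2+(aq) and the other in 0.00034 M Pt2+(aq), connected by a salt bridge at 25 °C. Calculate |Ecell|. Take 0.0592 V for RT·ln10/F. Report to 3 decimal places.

For a concentration cell E°cell = 0, since both electrodes use the same couple.
The compartment with the higher Pt2+(aq) concentration (0.0017 M) acts as the cathode; ions are reduced there and produced at the dilute (0.00034 M) anode.
With n = 2, Ecell = −(0.0592/2)·log([dilute]/[conc]) = −(0.0592/2)·log(0.00034/0.0017) = +0.021 V.

0.021 V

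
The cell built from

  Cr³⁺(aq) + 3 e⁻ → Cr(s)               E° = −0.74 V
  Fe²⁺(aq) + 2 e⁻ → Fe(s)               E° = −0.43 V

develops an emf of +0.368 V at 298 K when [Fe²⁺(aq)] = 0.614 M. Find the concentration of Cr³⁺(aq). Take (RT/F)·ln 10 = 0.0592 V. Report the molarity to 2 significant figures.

0.00055 M

The Fe²⁺/Fe couple has the larger reduction potential, so it is the cathode: E°cell = −0.43 − (−0.74) = +0.31 V and n = 6.
Rearranging E = E° − (0.0592/n)·log Q gives log Q = 6(+0.31 − (+0.368))/0.0592 = −5.878.
For 3 Fe²⁺(aq) + 2 Cr(s) → 3 Fe(s) + 2 Cr³⁺(aq), the reaction quotient is Q = [Cr³⁺(aq)]^2 / [Fe²⁺(aq)]^3.
Solving for the unknown gives log [Cr³⁺(aq)] = −3.257, so [Cr³⁺(aq)] ≈ 0.00055 M.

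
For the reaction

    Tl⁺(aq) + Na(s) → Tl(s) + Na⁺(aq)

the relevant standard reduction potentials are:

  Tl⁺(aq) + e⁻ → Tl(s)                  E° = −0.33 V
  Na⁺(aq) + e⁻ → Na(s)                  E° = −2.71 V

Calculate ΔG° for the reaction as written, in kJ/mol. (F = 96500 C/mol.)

In the reaction as written Tl⁺(aq) is reduced, so the Tl⁺/Tl couple is the cathode and Na⁺/Na is the anode.
E°cell = −0.33 − (−2.71) = +2.38 V; balancing electrons gives n = 1.
ΔG° = −nFE°cell = −(1)(96500)(+2.38) J/mol = −230 kJ/mol.

−230 kJ/mol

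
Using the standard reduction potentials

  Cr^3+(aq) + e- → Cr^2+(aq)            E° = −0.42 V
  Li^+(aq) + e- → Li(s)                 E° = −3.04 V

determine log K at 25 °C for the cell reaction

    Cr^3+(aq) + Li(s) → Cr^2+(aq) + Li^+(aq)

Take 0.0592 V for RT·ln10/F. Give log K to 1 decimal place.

log K = 44.3

The Cr³⁺/Cr²⁺ couple is reduced (cathode); E°cell = −0.42 − (−3.04) = +2.62 V with n = 1.
At equilibrium E = 0, so log K = nE°cell / 0.0592 = (1)(+2.62) / 0.0592 = 44.3.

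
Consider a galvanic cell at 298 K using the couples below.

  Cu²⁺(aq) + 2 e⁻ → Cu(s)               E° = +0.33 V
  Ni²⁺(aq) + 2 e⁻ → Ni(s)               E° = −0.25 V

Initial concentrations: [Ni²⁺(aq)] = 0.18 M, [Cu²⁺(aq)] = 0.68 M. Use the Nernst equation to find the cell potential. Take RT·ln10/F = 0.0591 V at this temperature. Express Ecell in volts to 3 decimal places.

+0.597 V

The Cu²⁺/Cu couple has the more positive E°, so it is the cathode; Ni²⁺/Ni is the anode.
The standard potential is +0.33 − (−0.25) = +0.58 V and the balanced reaction transfers n = 2 electrons.
For the overall reaction Cu²⁺(aq) + Ni(s) → Cu(s) + Ni²⁺(aq), Q = [Ni²⁺(aq)] / [Cu²⁺(aq)] = 0.265, giving log Q = −0.577.
By the Nernst equation, E = +0.58 − (0.0591/2)·(−0.577) = +0.597 V.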